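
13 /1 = 13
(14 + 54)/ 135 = 68/ 135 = 0.50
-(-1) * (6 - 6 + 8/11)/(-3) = -0.24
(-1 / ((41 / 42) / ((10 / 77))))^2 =3600 / 203401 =0.02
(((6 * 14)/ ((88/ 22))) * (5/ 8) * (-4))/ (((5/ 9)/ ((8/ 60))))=-63/ 5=-12.60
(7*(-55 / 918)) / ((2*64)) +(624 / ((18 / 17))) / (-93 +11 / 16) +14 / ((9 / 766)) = 205689974459 / 173553408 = 1185.17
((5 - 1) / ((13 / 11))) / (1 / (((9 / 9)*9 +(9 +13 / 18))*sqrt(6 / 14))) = 7414*sqrt(21) / 819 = 41.48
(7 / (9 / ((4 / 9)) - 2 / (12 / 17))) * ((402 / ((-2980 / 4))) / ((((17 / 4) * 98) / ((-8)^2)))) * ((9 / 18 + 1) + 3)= -2778624 / 18528895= -0.15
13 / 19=0.68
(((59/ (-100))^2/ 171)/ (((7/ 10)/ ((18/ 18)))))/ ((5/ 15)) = 3481/ 399000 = 0.01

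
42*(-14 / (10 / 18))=-5292 / 5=-1058.40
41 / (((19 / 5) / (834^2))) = 142588980 / 19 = 7504683.16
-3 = -3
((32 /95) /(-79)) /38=-16 /142595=-0.00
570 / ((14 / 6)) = 1710 / 7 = 244.29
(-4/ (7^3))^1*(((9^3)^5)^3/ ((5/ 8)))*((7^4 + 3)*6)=-2349007981454874197664047000000000000000000000.00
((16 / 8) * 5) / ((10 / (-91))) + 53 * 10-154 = 285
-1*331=-331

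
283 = 283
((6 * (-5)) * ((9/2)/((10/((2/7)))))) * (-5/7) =135/49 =2.76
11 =11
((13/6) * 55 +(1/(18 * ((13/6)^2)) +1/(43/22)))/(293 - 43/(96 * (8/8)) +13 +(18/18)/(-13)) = 83499664/213109247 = 0.39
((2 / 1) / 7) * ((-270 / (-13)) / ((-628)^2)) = 135 / 8972236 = 0.00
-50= -50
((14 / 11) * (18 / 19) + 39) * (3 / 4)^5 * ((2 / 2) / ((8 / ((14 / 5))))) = 14293503 / 4280320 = 3.34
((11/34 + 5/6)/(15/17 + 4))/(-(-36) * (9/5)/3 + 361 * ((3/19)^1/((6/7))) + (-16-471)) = -590/993261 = -0.00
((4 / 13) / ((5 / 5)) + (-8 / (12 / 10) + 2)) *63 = -274.62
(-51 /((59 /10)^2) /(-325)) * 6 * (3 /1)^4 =99144 /45253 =2.19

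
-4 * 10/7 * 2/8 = -10/7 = -1.43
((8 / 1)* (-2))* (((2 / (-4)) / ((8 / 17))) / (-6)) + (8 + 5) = 61 / 6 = 10.17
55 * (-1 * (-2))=110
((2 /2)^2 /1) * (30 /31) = 30 /31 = 0.97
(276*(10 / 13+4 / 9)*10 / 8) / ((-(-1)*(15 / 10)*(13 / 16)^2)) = 8360960 / 19773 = 422.85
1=1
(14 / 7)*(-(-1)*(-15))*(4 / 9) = -40 / 3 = -13.33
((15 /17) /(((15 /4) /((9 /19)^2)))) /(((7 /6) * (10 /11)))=10692 /214795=0.05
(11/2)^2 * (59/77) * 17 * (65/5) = 143429/28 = 5122.46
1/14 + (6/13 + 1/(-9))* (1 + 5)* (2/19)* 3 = 2543/3458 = 0.74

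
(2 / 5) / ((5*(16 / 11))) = 11 / 200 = 0.06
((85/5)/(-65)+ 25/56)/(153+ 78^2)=673/22702680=0.00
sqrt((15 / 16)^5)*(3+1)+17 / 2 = 225*sqrt(15) / 256+17 / 2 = 11.90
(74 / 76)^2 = 1369 / 1444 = 0.95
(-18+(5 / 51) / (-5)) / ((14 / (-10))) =4595 / 357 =12.87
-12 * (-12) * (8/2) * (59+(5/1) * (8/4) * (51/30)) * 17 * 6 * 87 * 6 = 2330809344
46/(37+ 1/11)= 253/204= 1.24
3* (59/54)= 59/18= 3.28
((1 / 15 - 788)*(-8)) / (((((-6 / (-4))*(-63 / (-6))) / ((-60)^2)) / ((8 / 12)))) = 60513280 / 63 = 960528.25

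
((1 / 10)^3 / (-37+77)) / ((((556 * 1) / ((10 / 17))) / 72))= 9 / 4726000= 0.00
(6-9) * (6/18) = -1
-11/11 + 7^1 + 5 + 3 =14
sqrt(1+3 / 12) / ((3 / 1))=sqrt(5) / 6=0.37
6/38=3/19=0.16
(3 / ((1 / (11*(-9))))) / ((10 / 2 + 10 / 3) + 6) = -20.72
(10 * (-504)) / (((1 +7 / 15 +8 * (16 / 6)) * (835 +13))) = -525 / 2014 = -0.26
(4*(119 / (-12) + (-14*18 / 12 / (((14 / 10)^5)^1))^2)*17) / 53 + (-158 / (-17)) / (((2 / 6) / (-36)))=-15534372301667 / 15582257103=-996.93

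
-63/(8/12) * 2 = -189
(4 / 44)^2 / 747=1 / 90387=0.00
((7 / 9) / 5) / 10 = 7 / 450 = 0.02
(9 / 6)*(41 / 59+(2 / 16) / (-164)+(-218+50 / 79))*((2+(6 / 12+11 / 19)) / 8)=-465076849419 / 3718061056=-125.09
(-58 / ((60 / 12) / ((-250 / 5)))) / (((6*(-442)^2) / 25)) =3625 / 293046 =0.01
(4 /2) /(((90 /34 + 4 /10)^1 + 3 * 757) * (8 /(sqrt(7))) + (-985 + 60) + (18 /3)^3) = 71715350 /2365781416329 + 262879840 * sqrt(7) /2365781416329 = 0.00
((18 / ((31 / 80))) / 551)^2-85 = -24797574085 / 291760561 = -84.99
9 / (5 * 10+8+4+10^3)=1 / 118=0.01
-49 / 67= -0.73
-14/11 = -1.27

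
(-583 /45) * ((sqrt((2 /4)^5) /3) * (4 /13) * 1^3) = -583 * sqrt(2) /3510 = -0.23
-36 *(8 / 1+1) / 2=-162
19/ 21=0.90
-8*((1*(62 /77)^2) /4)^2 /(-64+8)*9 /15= 2770563 /1230356435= 0.00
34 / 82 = 17 / 41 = 0.41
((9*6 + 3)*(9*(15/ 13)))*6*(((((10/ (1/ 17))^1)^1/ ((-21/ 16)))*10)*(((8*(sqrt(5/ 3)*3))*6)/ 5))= -4018636800*sqrt(15)/ 91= -171034213.20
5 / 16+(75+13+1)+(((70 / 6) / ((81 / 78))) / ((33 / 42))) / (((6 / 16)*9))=36008173 / 384912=93.55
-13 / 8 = -1.62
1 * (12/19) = 12/19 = 0.63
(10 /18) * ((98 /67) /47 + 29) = 152365 /9447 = 16.13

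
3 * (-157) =-471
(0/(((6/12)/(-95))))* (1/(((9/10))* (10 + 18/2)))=0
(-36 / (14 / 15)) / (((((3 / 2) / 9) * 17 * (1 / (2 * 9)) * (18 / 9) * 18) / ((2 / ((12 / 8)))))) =-1080 / 119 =-9.08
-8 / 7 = -1.14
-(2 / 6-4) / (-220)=-1 / 60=-0.02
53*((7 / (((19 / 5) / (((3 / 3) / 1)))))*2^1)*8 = 29680 / 19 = 1562.11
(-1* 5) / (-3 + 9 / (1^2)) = -5 / 6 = -0.83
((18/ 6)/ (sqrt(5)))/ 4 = 3*sqrt(5)/ 20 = 0.34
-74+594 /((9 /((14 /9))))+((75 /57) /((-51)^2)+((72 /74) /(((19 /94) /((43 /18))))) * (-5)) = -52714409 /1828503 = -28.83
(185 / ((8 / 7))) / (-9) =-1295 / 72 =-17.99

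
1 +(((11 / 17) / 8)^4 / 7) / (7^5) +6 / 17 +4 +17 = 899660284164401 / 40247960080384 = 22.35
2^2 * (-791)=-3164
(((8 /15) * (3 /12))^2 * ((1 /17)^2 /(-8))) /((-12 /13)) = 13 /1560600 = 0.00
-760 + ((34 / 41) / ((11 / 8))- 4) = -344292 / 451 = -763.40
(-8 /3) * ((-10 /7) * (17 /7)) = 1360 /147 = 9.25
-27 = -27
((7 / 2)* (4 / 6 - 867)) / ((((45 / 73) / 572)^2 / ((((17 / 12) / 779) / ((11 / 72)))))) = -49022824907056 / 1577475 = -31076768.19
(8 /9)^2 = 64 /81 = 0.79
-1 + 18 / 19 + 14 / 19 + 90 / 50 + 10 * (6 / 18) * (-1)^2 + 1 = 1943 / 285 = 6.82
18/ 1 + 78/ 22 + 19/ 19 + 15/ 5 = 281/ 11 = 25.55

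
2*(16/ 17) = 32/ 17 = 1.88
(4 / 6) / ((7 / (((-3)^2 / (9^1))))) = 2 / 21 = 0.10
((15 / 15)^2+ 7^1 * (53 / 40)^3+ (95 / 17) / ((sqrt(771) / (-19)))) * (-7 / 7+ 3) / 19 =1106139 / 608000 - 190 * sqrt(771) / 13107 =1.42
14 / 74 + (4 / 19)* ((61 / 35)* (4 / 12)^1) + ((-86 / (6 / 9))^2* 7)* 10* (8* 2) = 1375758087793 / 73815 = 18637920.31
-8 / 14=-4 / 7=-0.57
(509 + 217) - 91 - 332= 303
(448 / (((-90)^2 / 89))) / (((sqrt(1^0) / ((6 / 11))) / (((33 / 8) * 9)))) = 2492 / 25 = 99.68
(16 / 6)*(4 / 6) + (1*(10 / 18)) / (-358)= 5723 / 3222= 1.78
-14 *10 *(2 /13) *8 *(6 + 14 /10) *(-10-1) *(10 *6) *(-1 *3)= -32820480 /13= -2524652.31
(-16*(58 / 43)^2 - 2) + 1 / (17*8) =-31.10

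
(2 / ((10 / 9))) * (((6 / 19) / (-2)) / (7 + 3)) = -27 / 950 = -0.03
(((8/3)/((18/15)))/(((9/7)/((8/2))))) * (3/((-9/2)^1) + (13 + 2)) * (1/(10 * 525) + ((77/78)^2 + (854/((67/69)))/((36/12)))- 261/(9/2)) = 23400.10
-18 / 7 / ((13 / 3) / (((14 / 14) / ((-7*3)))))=18 / 637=0.03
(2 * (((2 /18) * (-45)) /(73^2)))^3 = -1000 /151334226289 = -0.00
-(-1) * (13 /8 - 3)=-1.38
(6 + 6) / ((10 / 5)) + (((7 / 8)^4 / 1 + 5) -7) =18785 / 4096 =4.59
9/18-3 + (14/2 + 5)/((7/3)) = 37/14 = 2.64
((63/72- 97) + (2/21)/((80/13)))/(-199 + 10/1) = 20183/39690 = 0.51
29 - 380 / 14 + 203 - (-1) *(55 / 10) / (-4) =11395 / 56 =203.48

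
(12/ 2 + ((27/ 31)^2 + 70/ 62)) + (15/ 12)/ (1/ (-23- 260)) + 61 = -284.86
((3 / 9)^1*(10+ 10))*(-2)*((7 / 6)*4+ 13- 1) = -2000 / 9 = -222.22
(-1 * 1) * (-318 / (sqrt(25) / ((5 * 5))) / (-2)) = -795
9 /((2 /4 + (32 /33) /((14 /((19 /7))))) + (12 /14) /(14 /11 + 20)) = 378378 /30619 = 12.36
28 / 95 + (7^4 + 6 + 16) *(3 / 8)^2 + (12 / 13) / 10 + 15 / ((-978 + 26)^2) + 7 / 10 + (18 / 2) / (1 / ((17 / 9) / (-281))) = 10749037972121 / 31451920864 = 341.76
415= 415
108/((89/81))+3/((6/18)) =9549/89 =107.29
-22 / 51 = -0.43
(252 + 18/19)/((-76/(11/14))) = -2.62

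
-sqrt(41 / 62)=-sqrt(2542) / 62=-0.81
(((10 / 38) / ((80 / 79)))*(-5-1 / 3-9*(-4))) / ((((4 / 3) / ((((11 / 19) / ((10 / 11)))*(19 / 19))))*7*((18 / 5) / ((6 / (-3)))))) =-219857 / 727776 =-0.30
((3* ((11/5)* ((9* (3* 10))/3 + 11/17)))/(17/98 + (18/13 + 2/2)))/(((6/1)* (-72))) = -10797787/19945080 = -0.54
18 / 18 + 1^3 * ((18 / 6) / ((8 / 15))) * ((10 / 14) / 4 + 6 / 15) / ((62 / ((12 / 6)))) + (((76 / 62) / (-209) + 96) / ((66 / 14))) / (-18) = -595765 / 22686048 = -0.03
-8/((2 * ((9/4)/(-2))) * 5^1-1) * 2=64/49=1.31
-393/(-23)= 393/23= 17.09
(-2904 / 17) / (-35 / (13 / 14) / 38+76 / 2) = -21736 / 4709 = -4.62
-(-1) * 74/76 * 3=111/38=2.92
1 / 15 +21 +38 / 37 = 12262 / 555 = 22.09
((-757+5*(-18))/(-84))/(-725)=-121/8700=-0.01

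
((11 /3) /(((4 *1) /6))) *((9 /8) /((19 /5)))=495 /304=1.63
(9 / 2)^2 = 20.25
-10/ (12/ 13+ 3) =-130/ 51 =-2.55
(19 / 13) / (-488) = -19 / 6344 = -0.00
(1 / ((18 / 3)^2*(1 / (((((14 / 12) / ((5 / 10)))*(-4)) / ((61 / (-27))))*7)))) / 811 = 49 / 49471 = 0.00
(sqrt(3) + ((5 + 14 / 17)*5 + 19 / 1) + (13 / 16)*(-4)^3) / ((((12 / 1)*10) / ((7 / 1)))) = -77 / 340 + 7*sqrt(3) / 120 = -0.13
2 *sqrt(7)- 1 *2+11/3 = 5/3+2 *sqrt(7) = 6.96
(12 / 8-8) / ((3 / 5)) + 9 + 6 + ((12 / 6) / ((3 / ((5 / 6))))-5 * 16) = -1355 / 18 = -75.28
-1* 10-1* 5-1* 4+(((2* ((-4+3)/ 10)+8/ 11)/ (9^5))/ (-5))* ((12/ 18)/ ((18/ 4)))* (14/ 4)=-8330338081/ 438438825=-19.00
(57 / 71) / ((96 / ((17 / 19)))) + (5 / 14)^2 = 15033 / 111328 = 0.14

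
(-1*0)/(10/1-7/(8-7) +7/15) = 0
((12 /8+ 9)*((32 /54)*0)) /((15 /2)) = 0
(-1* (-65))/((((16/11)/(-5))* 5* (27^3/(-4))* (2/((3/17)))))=715/892296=0.00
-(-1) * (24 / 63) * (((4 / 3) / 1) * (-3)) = -1.52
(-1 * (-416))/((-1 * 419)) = -416/419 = -0.99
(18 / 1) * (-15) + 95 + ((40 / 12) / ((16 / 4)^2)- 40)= -5155 / 24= -214.79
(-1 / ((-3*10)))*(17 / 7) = 17 / 210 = 0.08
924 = 924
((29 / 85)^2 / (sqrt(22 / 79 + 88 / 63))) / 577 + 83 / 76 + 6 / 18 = 2523 * sqrt(4610914) / 34759662850 + 325 / 228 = 1.43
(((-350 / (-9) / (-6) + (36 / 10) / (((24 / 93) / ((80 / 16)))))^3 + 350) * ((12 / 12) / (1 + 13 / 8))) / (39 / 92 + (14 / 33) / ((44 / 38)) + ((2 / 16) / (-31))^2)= 6835347834147273848 / 55915266007377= 122244.75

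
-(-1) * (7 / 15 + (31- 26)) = 82 / 15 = 5.47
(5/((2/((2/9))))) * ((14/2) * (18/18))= 35/9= 3.89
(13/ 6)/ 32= 13/ 192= 0.07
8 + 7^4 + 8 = 2417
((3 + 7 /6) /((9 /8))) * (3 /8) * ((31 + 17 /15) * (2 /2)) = 1205 /27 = 44.63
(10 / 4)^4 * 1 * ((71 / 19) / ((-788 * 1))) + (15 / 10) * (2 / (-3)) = -283927 / 239552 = -1.19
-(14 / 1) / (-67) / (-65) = -14 / 4355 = -0.00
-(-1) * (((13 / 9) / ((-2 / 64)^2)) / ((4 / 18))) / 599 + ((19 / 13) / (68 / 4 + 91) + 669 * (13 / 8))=1847248363 / 1681992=1098.25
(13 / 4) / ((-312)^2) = 1 / 29952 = 0.00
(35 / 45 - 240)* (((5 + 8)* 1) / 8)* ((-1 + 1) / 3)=0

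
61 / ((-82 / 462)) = -14091 / 41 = -343.68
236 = 236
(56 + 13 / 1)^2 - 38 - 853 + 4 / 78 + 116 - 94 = 151790 / 39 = 3892.05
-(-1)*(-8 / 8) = -1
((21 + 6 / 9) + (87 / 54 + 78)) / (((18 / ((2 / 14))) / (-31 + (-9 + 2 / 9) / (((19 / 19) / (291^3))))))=-98580334709 / 567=-173863024.18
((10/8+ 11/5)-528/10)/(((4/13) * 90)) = -4277/2400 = -1.78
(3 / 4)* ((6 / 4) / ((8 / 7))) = 63 / 64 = 0.98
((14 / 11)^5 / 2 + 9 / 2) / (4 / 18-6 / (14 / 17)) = -125198829 / 143335390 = -0.87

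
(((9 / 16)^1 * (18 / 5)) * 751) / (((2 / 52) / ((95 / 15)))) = 5008419 / 20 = 250420.95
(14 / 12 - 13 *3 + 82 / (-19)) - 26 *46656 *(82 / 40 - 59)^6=-1179473209454002030943429 / 28500000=-41385024893122878.28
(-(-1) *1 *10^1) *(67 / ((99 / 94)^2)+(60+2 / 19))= 1205.08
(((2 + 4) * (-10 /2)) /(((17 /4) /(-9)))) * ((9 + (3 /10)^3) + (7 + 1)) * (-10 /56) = -459729 /2380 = -193.16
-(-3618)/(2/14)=25326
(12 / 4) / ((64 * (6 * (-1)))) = -1 / 128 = -0.01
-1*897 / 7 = -897 / 7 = -128.14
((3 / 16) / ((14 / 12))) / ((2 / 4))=9 / 28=0.32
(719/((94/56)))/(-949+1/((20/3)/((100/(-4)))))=-80528/179117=-0.45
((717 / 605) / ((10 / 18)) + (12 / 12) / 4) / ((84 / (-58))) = -836273 / 508200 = -1.65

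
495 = 495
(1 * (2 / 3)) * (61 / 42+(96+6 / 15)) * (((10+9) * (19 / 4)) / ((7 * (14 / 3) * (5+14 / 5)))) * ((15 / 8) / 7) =37090945 / 5992896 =6.19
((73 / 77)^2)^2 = 0.81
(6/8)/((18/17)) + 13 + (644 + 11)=16049/24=668.71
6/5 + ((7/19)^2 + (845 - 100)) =746.34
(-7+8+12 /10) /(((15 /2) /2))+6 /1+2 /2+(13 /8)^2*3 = 15.51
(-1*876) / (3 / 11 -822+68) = 9636 / 8291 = 1.16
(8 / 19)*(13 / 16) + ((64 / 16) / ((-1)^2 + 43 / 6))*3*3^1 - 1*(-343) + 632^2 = 744374999 / 1862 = 399771.75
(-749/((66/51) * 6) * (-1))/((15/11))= 12733/180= 70.74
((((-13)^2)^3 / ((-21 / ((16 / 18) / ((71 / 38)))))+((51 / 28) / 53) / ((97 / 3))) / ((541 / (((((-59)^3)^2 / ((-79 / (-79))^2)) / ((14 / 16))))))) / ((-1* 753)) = 363651441909343754621578 / 28103473333467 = 12939733021.41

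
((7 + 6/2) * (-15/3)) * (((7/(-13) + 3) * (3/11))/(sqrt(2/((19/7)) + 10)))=-800 * sqrt(969)/2431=-10.24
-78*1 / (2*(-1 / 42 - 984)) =1638 / 41329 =0.04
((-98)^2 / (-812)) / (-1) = 343 / 29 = 11.83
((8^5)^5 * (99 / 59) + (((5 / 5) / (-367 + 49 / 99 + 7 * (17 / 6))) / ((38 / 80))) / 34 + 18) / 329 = 252043264315932038306022260538 / 1308091537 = 192680142930954562322.82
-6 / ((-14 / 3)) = 9 / 7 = 1.29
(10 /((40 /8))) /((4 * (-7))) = -1 /14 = -0.07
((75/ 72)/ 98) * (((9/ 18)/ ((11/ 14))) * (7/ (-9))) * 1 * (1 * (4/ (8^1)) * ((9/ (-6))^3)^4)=-492075/ 1441792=-0.34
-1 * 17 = -17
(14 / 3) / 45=14 / 135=0.10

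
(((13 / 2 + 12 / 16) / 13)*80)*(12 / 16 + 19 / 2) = 5945 / 13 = 457.31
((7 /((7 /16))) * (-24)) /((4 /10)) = -960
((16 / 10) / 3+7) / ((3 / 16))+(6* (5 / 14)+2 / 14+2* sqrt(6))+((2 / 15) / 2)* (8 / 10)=2* sqrt(6)+66964 / 1575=47.42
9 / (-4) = -2.25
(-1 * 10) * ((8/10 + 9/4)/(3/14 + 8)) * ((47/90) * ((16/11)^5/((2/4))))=-21043871744/833438925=-25.25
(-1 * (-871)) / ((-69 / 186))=-54002 / 23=-2347.91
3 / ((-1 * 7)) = -3 / 7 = -0.43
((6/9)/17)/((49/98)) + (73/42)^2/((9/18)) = 91769/14994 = 6.12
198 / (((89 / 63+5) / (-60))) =-187110 / 101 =-1852.57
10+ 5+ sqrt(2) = sqrt(2)+ 15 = 16.41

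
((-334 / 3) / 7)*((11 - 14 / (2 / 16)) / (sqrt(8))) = 16867*sqrt(2) / 42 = 567.94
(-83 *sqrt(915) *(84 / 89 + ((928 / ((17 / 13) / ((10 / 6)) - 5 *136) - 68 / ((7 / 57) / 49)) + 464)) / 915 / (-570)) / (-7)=483185386772 *sqrt(915) / 796952362325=18.34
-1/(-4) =1/4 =0.25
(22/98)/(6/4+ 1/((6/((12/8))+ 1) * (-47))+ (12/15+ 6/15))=5170/62083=0.08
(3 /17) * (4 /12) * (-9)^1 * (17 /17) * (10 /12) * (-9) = 135 /34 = 3.97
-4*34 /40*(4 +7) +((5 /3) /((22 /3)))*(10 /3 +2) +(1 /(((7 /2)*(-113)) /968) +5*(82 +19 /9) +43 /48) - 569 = -1166390783 /6264720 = -186.18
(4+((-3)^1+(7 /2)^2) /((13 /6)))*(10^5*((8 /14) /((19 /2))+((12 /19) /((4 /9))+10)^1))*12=196983000000 /1729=113928860.61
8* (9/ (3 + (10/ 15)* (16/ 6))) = 648/ 43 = 15.07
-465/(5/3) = -279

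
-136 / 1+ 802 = 666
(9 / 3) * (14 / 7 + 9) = 33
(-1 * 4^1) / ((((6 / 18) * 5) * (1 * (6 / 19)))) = -38 / 5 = -7.60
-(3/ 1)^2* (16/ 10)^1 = -72/ 5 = -14.40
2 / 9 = 0.22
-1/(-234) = 1/234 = 0.00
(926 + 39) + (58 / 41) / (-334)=6607326 / 6847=965.00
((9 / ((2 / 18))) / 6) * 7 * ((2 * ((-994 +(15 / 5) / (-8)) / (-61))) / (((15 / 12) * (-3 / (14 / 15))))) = -233877 / 305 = -766.81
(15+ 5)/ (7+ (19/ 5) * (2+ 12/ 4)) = 0.77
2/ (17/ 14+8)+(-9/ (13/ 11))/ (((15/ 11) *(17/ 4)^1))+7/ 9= -0.32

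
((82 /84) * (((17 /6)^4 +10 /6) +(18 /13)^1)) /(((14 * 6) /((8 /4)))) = 46624421 /29719872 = 1.57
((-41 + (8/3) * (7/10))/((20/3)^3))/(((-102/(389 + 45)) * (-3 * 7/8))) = -18197/85000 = -0.21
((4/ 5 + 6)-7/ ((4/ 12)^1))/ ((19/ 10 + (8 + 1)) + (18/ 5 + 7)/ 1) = -0.66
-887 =-887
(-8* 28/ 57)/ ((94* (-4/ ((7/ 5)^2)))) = 1372/ 66975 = 0.02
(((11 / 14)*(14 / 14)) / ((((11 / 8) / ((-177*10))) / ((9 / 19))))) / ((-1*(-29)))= -63720 / 3857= -16.52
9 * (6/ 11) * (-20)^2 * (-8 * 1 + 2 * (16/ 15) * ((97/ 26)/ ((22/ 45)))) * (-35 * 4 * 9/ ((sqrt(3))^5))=-1193472000 * sqrt(3)/ 1573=-1314147.58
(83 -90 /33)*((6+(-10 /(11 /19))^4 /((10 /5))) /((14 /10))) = 411031987870 /161051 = 2552185.26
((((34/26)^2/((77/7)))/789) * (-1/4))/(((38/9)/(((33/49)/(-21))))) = 867/2317288792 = 0.00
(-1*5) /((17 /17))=-5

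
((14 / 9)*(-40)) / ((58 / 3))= -280 / 87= -3.22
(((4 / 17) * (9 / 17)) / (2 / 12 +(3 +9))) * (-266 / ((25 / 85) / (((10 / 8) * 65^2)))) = -60687900 / 1241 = -48902.42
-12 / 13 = -0.92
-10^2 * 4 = -400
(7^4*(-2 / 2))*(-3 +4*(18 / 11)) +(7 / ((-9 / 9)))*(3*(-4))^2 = -104727 / 11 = -9520.64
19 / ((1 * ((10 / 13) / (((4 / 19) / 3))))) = 1.73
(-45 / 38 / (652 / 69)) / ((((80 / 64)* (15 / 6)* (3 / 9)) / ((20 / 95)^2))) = -29808 / 5590085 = -0.01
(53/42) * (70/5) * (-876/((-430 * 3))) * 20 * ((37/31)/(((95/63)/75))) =360745560/25327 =14243.52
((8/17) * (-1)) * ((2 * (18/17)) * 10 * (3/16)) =-540/289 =-1.87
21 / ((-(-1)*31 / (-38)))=-25.74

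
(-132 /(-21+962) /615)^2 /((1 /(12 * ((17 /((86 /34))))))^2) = 23284318464 /68805614857225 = 0.00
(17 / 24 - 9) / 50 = -199 / 1200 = -0.17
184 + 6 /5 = 926 /5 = 185.20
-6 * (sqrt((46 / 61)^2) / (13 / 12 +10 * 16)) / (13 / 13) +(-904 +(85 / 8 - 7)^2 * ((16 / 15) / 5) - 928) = -64706813567 / 35373900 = -1829.22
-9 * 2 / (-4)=9 / 2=4.50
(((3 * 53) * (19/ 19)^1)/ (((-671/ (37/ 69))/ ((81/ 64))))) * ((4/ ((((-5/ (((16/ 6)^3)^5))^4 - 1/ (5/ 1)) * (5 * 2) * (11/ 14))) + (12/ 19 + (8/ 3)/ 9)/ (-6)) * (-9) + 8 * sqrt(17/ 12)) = -618159500415960066099956535572777780646629428109256482426348895/ 158177912626441661278971071097647382762831475221206299982507104 - 52947 * sqrt(51)/ 246928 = -5.44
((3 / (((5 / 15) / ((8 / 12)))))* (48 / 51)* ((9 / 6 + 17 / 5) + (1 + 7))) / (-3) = -2064 / 85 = -24.28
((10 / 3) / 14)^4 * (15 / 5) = 625 / 64827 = 0.01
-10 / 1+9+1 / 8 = -7 / 8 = -0.88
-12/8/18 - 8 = -97/12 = -8.08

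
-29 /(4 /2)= -29 /2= -14.50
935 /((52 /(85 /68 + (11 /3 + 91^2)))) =92967985 /624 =148987.16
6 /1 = 6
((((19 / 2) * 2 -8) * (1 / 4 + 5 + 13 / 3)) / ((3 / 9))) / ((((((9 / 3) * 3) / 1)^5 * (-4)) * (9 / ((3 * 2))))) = -1265 / 1417176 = -0.00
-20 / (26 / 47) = -36.15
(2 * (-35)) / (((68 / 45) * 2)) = -1575 / 68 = -23.16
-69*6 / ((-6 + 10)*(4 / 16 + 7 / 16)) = -1656 / 11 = -150.55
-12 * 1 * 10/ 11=-120/ 11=-10.91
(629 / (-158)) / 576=-629 / 91008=-0.01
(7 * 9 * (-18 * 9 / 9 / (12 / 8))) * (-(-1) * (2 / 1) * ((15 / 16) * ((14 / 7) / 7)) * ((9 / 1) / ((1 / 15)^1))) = -54675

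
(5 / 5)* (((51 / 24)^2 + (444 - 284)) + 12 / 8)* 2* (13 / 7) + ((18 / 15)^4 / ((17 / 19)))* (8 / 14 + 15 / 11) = 16260766607 / 26180000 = 621.11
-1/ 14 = -0.07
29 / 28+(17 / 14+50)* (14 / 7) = 2897 / 28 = 103.46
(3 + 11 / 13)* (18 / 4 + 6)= 525 / 13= 40.38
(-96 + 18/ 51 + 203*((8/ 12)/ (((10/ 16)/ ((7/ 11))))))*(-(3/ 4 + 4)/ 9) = -1123109/ 50490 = -22.24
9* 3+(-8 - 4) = 15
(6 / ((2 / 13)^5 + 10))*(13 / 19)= 4826809 / 11757713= 0.41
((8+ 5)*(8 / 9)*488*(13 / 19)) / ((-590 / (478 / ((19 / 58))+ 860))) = -1615131648 / 106495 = -15166.27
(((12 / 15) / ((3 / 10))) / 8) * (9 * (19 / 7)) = 57 / 7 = 8.14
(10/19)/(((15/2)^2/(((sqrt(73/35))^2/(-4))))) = -146/29925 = -0.00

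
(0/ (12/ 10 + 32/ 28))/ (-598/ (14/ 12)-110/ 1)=0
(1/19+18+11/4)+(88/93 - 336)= -2221127/7068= -314.25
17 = 17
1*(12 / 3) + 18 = 22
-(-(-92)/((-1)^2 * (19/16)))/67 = -1472/1273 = -1.16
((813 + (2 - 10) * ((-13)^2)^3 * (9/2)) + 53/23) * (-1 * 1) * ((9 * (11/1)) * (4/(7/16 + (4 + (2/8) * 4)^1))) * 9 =75966975532800/667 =113893516540.93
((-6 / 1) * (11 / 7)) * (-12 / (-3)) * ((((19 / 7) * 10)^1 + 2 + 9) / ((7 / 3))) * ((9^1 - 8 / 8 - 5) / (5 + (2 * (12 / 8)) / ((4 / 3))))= -2537568 / 9947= -255.11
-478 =-478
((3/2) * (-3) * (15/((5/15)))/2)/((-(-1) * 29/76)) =-7695/29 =-265.34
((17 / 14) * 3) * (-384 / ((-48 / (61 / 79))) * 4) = 49776 / 553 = 90.01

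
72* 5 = 360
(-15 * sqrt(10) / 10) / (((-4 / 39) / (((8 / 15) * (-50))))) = -390 * sqrt(10) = -1233.29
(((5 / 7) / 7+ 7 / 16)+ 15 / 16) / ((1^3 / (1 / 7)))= 579 / 2744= 0.21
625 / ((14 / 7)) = 625 / 2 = 312.50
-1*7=-7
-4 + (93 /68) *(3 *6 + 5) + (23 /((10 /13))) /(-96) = 442997 /16320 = 27.14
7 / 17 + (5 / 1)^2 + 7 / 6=2711 / 102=26.58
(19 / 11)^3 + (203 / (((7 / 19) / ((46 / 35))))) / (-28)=-13506853 / 652190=-20.71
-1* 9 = -9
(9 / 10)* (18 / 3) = 27 / 5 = 5.40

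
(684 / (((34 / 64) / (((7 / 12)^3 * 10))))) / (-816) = -32585 / 10404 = -3.13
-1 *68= -68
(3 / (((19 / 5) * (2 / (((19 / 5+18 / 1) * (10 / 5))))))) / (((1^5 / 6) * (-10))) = -981 / 95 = -10.33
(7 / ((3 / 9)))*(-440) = -9240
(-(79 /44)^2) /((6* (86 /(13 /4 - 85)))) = 680269 /1331968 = 0.51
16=16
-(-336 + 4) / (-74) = -166 / 37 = -4.49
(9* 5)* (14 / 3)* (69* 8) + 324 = 116244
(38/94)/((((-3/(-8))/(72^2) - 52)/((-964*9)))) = 2278803456/33785809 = 67.45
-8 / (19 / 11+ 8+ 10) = -88 / 217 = -0.41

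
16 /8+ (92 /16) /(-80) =617 /320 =1.93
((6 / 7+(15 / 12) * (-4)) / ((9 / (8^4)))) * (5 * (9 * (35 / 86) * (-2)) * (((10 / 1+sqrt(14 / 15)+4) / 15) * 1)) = 118784 * sqrt(210) / 387+8314880 / 129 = 68904.35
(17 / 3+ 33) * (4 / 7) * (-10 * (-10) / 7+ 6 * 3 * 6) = 397184 / 147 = 2701.93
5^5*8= 25000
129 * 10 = 1290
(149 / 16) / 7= 1.33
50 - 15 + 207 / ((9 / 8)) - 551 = -332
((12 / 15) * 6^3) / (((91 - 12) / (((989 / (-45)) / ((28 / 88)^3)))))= -1010963712 / 677425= -1492.36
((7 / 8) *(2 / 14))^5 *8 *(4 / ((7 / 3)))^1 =3 / 7168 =0.00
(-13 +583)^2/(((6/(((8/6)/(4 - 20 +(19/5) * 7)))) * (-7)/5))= -1805000/371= -4865.23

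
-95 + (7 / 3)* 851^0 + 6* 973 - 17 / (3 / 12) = 17032 / 3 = 5677.33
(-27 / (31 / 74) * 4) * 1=-7992 / 31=-257.81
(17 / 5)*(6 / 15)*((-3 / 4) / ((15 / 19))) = -323 / 250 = -1.29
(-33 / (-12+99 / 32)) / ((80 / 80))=352 / 95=3.71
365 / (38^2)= 365 / 1444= 0.25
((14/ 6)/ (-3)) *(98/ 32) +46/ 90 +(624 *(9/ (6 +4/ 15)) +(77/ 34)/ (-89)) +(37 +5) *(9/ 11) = 174335954011/ 187733040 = 928.64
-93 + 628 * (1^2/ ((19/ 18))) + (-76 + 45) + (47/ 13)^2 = 1554183/ 3211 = 484.02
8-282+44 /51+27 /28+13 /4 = -192011 /714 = -268.92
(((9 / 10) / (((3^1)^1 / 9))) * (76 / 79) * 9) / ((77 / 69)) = 637146 / 30415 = 20.95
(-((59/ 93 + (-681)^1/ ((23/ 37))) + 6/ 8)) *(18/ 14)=28084317/ 19964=1406.75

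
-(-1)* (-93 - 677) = -770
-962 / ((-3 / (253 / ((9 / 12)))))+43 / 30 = 9735569 / 90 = 108172.99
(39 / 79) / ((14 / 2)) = 0.07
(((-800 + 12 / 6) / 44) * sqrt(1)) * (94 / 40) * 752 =-1762782 / 55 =-32050.58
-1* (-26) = 26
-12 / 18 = -2 / 3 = -0.67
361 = 361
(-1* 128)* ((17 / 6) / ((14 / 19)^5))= -1669.69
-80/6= -40/3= -13.33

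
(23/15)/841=23/12615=0.00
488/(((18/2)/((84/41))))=13664/123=111.09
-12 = -12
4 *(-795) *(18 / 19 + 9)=-601020 / 19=-31632.63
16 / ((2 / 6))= 48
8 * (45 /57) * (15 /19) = 1800 /361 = 4.99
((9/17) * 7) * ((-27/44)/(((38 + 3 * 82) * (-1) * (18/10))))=945/212432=0.00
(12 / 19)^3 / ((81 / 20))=1280 / 20577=0.06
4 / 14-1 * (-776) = 5434 / 7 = 776.29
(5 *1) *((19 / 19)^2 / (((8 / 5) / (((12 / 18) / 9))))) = 25 / 108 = 0.23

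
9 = 9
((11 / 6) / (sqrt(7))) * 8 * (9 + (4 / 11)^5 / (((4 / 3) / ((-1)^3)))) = 1931588 * sqrt(7) / 102487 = 49.86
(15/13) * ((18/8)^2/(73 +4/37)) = 0.08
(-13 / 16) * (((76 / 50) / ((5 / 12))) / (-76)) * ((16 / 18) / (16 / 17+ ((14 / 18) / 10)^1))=1326 / 38975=0.03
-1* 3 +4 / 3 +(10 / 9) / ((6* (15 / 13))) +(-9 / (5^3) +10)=85271 / 10125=8.42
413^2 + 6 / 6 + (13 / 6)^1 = 1023433 / 6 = 170572.17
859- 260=599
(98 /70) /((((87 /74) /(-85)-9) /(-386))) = 3399116 /56697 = 59.95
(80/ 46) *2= 80/ 23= 3.48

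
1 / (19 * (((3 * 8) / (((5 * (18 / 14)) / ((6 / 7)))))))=0.02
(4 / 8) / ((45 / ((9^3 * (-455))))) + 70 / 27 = -198877 / 54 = -3682.91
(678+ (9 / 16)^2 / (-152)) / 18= 8794085 / 233472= 37.67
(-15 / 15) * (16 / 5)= -16 / 5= -3.20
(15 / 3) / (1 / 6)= 30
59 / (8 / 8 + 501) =0.12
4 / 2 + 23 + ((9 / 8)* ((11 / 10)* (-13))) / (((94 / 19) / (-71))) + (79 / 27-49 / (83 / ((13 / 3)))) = 4318245763 / 16852320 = 256.24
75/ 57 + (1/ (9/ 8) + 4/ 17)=7093/ 2907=2.44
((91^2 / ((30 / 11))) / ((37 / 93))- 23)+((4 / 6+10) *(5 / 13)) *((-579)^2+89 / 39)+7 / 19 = 14787547714379 / 10692630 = 1382966.37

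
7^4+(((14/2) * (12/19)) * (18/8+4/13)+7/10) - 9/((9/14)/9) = 297311/130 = 2287.01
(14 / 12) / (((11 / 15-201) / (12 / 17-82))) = 24185 / 51068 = 0.47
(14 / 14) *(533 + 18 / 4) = 1075 / 2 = 537.50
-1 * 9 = -9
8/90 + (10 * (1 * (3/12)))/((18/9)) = 241/180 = 1.34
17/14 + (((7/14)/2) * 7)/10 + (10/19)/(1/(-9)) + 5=8791/5320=1.65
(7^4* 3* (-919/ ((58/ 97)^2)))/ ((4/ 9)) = -560550706317/ 13456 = -41658048.92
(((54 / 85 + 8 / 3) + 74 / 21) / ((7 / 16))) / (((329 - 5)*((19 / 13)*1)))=633568 / 19229805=0.03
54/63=6/7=0.86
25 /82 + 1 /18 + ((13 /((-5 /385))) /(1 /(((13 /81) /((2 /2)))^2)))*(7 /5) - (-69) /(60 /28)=-4757557 /1345005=-3.54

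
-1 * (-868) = 868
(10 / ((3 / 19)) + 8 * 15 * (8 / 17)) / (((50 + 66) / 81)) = 82485 / 986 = 83.66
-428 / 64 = -107 / 16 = -6.69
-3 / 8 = -0.38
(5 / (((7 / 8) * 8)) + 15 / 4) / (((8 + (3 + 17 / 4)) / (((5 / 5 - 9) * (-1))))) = 1000 / 427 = 2.34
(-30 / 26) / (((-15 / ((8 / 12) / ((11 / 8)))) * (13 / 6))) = 32 / 1859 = 0.02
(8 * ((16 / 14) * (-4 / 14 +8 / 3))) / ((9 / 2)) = 6400 / 1323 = 4.84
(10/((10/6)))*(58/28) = 87/7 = 12.43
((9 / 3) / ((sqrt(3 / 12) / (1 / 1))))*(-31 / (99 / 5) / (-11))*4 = 1240 / 363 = 3.42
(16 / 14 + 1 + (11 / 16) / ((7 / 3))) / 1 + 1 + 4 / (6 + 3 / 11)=4499 / 1104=4.08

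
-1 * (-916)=916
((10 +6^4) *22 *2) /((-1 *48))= -1197.17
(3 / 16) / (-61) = -3 / 976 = -0.00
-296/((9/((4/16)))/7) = -518/9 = -57.56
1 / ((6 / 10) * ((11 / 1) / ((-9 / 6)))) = -5 / 22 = -0.23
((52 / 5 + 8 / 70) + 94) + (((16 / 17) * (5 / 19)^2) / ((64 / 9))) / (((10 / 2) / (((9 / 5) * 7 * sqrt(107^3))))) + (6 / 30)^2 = 60669 * sqrt(107) / 24548 + 18297 / 175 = 130.12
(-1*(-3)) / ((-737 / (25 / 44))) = -75 / 32428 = -0.00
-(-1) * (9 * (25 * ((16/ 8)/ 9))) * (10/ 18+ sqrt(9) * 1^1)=1600/ 9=177.78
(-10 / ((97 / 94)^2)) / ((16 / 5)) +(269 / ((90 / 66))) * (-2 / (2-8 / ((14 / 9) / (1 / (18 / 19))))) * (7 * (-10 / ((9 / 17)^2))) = -197149965608 / 6859161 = -28742.58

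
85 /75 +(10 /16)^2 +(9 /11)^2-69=-7760257 /116160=-66.81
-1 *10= -10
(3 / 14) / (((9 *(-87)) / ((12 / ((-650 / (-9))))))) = -3 / 65975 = -0.00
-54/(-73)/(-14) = -0.05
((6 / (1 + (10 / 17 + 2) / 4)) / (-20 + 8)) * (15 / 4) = -255 / 224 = -1.14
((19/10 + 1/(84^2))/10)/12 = 67037/4233600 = 0.02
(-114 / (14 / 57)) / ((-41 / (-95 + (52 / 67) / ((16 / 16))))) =-20510937 / 19229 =-1066.67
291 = 291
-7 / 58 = -0.12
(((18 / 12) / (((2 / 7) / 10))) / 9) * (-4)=-70 / 3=-23.33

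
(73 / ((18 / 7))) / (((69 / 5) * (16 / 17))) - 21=-373877 / 19872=-18.81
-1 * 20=-20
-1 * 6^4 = -1296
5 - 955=-950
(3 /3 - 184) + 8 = -175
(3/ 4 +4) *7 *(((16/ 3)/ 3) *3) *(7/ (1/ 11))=40964/ 3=13654.67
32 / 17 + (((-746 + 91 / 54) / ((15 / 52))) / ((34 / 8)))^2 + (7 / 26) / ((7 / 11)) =454300891459859 / 1232483850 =368605.96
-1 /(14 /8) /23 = -0.02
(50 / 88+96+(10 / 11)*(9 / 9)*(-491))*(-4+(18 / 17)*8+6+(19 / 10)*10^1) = -10308.68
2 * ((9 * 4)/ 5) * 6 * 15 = 1296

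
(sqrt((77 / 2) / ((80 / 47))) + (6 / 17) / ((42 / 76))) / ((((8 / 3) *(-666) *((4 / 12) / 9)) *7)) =-0.01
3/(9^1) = 1/3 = 0.33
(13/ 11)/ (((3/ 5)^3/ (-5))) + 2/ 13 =-105031/ 3861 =-27.20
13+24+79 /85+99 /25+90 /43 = 803779 /18275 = 43.98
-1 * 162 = -162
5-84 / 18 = 1 / 3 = 0.33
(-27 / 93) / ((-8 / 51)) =1.85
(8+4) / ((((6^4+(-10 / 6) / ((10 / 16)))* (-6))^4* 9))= 1 / 2719619512320000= 0.00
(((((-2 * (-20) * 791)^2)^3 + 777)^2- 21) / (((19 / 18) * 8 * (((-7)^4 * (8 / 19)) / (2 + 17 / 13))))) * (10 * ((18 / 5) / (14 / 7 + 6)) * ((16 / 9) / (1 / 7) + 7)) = 347800850964417868473768206775814670377493741414608602675 / 10192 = 34124887261030010643030630000000000000000000000000000.00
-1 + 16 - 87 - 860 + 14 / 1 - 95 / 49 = -45077 / 49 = -919.94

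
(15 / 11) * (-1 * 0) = 0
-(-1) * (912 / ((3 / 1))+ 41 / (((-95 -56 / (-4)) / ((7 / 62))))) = 1526401 / 5022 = 303.94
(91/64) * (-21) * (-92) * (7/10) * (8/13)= 23667/20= 1183.35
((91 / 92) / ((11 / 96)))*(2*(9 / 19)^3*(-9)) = -28658448 / 1735327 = -16.51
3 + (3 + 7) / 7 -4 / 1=3 / 7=0.43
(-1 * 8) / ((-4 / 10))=20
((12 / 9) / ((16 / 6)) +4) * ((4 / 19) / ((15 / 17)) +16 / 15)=558 / 95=5.87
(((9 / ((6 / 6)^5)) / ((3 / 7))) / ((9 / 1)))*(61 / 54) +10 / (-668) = 35452 / 13527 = 2.62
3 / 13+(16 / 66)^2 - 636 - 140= -10981733 / 14157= -775.71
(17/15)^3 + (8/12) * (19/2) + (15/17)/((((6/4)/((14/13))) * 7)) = 7.88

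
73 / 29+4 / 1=189 / 29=6.52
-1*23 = -23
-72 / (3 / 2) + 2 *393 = 738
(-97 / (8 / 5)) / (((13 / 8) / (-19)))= 9215 / 13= 708.85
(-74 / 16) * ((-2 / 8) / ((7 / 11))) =1.82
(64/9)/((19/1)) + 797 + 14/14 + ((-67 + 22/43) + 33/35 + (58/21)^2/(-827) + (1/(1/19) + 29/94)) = 752.13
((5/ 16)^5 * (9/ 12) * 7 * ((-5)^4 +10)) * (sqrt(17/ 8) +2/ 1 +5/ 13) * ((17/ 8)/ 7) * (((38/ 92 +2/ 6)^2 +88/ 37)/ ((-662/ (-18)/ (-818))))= -2654083021978359375/ 5652084284194816-85615581354140625 * sqrt(34)/ 1739102856675328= -756.63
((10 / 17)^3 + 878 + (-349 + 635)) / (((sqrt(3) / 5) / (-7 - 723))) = -20877021800*sqrt(3) / 14739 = -2453359.28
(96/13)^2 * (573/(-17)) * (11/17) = -1189.34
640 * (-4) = -2560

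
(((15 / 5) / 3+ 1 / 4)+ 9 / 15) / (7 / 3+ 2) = 111 / 260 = 0.43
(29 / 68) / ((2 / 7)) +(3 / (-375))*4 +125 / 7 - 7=1465817 / 119000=12.32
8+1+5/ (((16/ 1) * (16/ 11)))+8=4407/ 256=17.21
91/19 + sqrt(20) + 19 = 2 * sqrt(5) + 452/19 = 28.26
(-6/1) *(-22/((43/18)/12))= 28512/43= 663.07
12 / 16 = 3 / 4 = 0.75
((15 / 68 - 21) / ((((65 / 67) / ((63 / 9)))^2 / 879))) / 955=-273197500947 / 274371500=-995.72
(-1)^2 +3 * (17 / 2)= 53 / 2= 26.50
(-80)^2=6400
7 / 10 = 0.70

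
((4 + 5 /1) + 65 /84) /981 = 821 /82404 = 0.01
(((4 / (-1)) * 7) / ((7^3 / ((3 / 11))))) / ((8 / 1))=-3 / 1078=-0.00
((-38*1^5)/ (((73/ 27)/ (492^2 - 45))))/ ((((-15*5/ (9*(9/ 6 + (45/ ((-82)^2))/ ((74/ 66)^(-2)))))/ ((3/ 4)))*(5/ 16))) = 2742664763906946/ 1856034125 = 1477701.69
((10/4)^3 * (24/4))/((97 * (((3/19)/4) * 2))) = 2375/194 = 12.24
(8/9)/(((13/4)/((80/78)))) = 1280/4563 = 0.28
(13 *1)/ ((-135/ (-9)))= 13/ 15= 0.87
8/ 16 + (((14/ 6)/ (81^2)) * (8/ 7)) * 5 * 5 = 20083/ 39366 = 0.51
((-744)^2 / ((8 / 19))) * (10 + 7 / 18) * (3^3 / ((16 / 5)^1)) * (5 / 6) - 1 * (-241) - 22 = 768249177 / 8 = 96031147.12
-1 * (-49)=49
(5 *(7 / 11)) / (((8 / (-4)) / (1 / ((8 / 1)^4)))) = -35 / 90112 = -0.00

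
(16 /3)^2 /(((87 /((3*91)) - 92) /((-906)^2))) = -2124688384 /8343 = -254667.19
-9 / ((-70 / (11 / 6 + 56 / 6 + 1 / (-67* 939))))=843033 / 587188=1.44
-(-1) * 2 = 2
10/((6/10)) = 50/3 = 16.67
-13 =-13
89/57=1.56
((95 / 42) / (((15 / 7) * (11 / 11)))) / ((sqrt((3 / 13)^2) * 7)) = 0.65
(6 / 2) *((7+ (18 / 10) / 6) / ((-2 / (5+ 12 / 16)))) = -5037 / 80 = -62.96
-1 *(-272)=272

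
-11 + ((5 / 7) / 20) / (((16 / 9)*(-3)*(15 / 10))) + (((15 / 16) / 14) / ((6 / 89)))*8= -685 / 224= -3.06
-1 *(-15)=15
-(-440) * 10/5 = 880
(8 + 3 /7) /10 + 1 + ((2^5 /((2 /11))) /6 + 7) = 8017 /210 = 38.18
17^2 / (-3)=-289 / 3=-96.33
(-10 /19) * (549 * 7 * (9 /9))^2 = -147686490 /19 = -7772973.16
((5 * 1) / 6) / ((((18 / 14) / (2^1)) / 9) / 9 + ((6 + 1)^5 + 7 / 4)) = 210 / 4235807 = 0.00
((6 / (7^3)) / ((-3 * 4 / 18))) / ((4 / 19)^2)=-3249 / 5488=-0.59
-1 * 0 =0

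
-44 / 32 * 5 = -55 / 8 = -6.88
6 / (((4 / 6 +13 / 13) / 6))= 108 / 5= 21.60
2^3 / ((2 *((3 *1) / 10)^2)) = 400 / 9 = 44.44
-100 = -100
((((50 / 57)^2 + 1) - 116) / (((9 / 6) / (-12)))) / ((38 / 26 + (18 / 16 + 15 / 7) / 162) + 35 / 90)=488.53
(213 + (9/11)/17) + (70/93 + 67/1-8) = 4744279/17391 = 272.80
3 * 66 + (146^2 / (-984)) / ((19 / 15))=281839 / 1558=180.90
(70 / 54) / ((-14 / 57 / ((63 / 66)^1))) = -665 / 132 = -5.04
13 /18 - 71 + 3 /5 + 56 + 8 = -511 /90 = -5.68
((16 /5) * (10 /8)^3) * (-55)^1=-343.75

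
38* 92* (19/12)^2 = 157757/18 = 8764.28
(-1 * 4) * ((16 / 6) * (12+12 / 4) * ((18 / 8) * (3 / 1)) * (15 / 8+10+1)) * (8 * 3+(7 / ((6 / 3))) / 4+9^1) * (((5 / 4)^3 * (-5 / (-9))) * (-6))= 785053125 / 256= 3066613.77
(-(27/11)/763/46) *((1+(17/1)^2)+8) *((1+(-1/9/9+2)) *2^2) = -13112/52647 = -0.25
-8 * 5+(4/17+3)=-625/17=-36.76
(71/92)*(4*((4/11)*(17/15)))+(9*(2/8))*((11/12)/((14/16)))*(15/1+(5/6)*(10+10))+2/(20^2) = 80672653/1062600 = 75.92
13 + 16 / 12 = 43 / 3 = 14.33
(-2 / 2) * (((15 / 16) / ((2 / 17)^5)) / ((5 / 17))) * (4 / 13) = -72412707 / 1664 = -43517.25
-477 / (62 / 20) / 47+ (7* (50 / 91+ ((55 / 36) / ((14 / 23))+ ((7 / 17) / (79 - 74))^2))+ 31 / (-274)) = 24400467795257 / 1349875823400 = 18.08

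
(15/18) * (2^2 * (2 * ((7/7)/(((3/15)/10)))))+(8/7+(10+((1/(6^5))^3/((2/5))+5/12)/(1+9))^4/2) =949092672998924793836291784121771148190341393601724423/175163261882790298841732744149208180254528487030784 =5418.33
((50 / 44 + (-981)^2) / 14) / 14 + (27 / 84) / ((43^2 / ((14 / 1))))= 39146986387 / 7972888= 4910.01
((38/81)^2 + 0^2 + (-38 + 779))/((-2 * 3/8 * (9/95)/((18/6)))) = -1847995100/59049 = -31295.96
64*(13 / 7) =832 / 7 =118.86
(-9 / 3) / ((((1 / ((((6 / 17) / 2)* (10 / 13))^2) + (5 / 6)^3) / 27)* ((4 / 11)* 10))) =-120285 / 296171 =-0.41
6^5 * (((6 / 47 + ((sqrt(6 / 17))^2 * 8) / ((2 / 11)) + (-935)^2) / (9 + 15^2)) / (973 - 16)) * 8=804693064320 / 3313453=242856.34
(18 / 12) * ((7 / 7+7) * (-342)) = -4104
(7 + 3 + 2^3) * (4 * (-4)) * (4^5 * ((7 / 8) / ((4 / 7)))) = -451584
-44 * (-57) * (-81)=-203148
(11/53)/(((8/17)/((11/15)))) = 2057/6360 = 0.32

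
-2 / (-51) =2 / 51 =0.04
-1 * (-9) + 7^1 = 16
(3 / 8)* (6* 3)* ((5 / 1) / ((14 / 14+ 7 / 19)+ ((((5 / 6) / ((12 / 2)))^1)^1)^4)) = 24.66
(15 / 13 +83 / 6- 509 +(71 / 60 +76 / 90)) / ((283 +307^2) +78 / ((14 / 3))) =-1611743 / 309741588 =-0.01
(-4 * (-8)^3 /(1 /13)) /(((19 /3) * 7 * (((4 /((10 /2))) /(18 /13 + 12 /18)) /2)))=409600 /133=3079.70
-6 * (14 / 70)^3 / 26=-3 / 1625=-0.00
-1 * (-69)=69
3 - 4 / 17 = 47 / 17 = 2.76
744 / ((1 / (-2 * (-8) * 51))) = 607104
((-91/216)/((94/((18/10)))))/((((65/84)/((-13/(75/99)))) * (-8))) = -21021/940000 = -0.02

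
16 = 16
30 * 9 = 270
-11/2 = -5.50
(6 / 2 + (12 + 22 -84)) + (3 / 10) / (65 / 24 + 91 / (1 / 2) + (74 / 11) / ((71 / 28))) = -825268619 / 17559505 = -47.00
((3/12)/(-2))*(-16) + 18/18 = 3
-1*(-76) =76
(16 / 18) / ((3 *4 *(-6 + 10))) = 0.02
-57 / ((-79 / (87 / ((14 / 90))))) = 223155 / 553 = 403.54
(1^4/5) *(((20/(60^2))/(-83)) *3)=-1/24900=-0.00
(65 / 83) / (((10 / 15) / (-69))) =-13455 / 166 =-81.05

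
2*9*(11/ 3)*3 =198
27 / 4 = 6.75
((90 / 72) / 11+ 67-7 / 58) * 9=769347 / 1276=602.94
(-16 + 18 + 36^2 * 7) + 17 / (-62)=562571 / 62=9073.73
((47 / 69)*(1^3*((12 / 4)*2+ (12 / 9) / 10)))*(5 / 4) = 47 / 9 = 5.22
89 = 89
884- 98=786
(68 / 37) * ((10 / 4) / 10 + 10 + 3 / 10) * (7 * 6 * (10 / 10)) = 150654 / 185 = 814.35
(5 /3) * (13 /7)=65 /21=3.10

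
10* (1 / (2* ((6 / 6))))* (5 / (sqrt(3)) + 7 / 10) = 7 / 2 + 25* sqrt(3) / 3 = 17.93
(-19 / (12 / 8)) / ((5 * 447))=-38 / 6705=-0.01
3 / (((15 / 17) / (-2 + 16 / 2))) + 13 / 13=107 / 5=21.40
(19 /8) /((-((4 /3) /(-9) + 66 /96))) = -1026 /233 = -4.40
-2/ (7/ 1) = -2/ 7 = -0.29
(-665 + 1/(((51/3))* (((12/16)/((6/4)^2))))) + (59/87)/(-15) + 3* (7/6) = -29344931/44370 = -661.37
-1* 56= -56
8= 8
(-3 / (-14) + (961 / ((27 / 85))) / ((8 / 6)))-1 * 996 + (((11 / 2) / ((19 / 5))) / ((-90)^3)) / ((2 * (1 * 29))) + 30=2931515825323 / 2249402400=1303.24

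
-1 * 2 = -2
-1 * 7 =-7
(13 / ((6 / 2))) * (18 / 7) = 78 / 7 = 11.14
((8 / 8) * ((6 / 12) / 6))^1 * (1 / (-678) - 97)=-65767 / 8136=-8.08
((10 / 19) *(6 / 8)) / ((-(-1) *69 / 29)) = 145 / 874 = 0.17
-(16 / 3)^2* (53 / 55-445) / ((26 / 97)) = 303223552 / 6435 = 47120.99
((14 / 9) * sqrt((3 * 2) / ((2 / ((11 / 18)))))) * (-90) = -70 * sqrt(66) / 3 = -189.56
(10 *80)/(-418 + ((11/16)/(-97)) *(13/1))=-1241600/648879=-1.91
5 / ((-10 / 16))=-8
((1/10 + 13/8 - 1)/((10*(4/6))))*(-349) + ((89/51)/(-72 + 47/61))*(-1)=-1344789157/35455200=-37.93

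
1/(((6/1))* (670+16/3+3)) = 1/4070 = 0.00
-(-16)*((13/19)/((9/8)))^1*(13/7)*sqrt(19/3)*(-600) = -27287.89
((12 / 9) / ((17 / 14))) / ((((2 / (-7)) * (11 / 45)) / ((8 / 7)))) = -3360 / 187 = -17.97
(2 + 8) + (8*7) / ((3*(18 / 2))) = 326 / 27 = 12.07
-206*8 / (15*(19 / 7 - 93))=1442 / 1185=1.22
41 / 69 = 0.59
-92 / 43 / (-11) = 0.19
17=17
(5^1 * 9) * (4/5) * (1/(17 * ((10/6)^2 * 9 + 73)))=18/833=0.02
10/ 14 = 5/ 7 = 0.71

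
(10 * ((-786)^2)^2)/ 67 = 3816718976160/ 67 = 56965954868.06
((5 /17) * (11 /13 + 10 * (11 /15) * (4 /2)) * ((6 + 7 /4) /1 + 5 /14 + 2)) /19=856075 /352716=2.43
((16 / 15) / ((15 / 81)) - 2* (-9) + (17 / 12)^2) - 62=-130439 / 3600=-36.23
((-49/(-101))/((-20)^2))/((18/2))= 49/363600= 0.00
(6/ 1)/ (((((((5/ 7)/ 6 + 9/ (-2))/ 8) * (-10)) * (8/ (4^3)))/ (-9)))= -78.89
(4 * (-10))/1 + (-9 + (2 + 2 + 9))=-36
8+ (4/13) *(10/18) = 956/117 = 8.17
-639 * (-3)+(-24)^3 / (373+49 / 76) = 53386425 / 28397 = 1880.00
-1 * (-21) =21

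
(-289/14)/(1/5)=-1445/14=-103.21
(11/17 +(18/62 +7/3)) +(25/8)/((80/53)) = 1080853/202368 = 5.34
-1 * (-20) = 20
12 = 12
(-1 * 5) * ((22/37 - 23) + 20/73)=298885/2701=110.66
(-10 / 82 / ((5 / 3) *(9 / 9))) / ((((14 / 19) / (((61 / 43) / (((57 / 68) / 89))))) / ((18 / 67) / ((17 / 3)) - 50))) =88253824 / 118121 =747.15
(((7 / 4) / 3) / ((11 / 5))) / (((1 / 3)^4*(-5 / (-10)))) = 945 / 22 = 42.95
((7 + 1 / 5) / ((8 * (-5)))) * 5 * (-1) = 9 / 10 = 0.90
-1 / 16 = -0.06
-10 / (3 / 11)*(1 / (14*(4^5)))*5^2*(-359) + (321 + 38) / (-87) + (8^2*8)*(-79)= -25212278155 / 623616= -40429.17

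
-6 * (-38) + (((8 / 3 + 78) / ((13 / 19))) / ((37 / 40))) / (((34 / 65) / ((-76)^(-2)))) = 228.04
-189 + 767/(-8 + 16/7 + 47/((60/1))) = -713559/2071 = -344.55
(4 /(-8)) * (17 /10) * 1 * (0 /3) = 0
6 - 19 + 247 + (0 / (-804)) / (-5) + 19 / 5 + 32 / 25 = 5977 / 25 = 239.08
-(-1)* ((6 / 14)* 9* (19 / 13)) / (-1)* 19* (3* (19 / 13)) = -555579 / 1183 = -469.64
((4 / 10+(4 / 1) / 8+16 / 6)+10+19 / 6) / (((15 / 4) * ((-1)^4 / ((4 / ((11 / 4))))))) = 16064 / 2475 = 6.49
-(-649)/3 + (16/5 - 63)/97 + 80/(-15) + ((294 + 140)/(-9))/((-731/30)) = 225869848/1063605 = 212.36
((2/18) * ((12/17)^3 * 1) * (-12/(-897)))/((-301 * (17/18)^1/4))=-55296/7516806479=-0.00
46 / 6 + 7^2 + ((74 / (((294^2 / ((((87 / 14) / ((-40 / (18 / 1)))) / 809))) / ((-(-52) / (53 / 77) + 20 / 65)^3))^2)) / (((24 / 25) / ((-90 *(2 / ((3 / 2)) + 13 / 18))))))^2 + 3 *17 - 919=-929999568408706273752496904283923931516022426647236789291677079554 / 1173564069261215467035820319320697745342848727160007770130312643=-792.46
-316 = -316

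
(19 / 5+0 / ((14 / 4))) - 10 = -31 / 5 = -6.20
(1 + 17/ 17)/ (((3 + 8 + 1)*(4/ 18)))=3/ 4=0.75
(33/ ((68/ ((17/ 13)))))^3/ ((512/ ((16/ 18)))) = 3993/ 8998912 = 0.00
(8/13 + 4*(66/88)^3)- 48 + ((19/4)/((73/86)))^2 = -15942717/1108432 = -14.38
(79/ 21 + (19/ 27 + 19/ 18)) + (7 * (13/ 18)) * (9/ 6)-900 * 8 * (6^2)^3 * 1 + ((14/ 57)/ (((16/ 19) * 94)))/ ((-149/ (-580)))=-889233689387467/ 2647134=-335923186.88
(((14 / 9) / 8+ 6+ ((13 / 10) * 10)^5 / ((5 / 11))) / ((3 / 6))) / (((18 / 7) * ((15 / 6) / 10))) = 1029232001 / 405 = 2541313.58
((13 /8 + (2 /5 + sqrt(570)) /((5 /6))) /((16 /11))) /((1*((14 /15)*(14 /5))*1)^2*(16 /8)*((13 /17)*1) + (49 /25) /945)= 53140725 /383621504 + 1893375*sqrt(570) /23976344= 2.02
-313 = -313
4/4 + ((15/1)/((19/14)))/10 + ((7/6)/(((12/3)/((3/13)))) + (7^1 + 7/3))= 68207/5928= 11.51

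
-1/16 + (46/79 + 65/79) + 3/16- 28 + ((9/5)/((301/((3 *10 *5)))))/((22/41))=-51891599/2092552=-24.80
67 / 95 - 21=-20.29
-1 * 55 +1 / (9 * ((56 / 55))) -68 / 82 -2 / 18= -1153697 / 20664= -55.83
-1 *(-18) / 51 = 6 / 17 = 0.35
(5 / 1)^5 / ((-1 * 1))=-3125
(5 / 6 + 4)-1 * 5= -1 / 6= -0.17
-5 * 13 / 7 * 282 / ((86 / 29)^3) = -223525185 / 2226196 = -100.41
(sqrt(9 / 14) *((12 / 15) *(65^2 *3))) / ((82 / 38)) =288990 *sqrt(14) / 287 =3767.60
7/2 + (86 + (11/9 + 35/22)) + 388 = 480.31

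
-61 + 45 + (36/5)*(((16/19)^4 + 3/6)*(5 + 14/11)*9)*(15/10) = 388008541/651605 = 595.47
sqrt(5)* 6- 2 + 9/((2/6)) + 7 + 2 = 6* sqrt(5) + 34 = 47.42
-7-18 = -25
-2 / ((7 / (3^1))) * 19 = -114 / 7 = -16.29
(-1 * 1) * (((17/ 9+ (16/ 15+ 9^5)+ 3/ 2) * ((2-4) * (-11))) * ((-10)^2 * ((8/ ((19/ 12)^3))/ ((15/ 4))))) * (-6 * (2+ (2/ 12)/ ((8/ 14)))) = 6585263421440/ 6859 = 960090891.01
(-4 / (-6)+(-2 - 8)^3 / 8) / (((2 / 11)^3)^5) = -1558113567192037823 / 98304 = -15849950838135.15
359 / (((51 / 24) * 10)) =1436 / 85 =16.89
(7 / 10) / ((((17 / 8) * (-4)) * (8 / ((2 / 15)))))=-7 / 5100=-0.00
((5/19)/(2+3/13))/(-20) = -13/2204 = -0.01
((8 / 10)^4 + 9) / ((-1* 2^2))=-5881 / 2500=-2.35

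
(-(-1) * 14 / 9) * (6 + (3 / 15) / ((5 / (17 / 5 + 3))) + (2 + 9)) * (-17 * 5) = -171122 / 75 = -2281.63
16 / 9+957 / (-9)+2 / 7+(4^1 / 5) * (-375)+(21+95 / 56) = -381.57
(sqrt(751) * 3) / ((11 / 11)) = 3 * sqrt(751) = 82.21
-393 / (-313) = 393 / 313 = 1.26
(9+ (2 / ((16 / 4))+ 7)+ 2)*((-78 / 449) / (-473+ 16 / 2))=481 / 69595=0.01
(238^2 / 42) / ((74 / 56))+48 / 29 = 3290680 / 3219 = 1022.27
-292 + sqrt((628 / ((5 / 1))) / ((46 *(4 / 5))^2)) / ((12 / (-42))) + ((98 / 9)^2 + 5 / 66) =-308921 / 1782-7 *sqrt(785) / 184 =-174.42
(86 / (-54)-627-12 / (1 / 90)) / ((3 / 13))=-599716 / 81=-7403.90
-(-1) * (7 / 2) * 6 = 21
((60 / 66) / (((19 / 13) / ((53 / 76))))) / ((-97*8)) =-3445 / 6162992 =-0.00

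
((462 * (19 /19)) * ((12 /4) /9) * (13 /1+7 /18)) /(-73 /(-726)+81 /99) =4490794 /2001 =2244.27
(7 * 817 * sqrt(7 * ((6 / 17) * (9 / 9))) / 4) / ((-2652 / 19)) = -108661 * sqrt(714) / 180336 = -16.10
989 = 989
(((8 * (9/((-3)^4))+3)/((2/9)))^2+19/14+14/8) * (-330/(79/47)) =-33586905/553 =-60735.81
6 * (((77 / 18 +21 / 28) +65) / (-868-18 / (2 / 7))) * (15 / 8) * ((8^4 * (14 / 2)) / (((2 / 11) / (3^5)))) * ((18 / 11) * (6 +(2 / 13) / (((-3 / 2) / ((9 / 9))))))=-541050969600 / 1729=-312927107.92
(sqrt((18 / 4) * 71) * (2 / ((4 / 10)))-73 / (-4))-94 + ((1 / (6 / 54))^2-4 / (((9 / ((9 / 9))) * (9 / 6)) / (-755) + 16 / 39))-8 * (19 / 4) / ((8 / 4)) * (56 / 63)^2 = -149408881 / 7486668 + 15 * sqrt(142) / 2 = 69.42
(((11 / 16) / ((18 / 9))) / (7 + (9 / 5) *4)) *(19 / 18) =0.03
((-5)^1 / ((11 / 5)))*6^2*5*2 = -9000 / 11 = -818.18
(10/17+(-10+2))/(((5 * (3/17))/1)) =-42/5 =-8.40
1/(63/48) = 16/21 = 0.76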